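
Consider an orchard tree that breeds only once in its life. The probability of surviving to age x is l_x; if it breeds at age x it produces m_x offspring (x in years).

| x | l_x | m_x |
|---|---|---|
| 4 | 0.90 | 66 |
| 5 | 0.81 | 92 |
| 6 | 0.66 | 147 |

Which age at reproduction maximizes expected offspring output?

Expected offspring if breeding at age x = l_x × m_x:
  age 4: 0.90 × 66 = 59.400
  age 5: 0.81 × 92 = 74.520
  age 6: 0.66 × 147 = 97.020
Maximum at age 6 (97.020).

6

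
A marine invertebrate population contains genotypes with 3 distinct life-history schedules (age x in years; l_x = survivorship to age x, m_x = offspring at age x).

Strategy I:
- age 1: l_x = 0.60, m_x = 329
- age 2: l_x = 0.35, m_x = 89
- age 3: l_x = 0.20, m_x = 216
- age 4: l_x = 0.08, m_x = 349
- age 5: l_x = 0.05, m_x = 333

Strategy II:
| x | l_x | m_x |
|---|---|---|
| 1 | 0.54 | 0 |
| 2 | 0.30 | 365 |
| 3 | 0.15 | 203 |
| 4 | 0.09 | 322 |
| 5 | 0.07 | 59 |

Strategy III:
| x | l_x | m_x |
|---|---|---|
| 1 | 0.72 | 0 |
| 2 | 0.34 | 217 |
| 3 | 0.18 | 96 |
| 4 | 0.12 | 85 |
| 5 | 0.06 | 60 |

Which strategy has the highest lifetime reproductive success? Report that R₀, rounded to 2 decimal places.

316.32

Strategy I: R₀ = 0.60×329 + 0.35×89 + 0.20×216 + 0.08×349 + 0.05×333 = 316.3200
Strategy II: R₀ = 0.54×0 + 0.30×365 + 0.15×203 + 0.09×322 + 0.07×59 = 173.0600
Strategy III: R₀ = 0.72×0 + 0.34×217 + 0.18×96 + 0.12×85 + 0.06×60 = 104.8600
Highest R₀: strategy I with 316.3200.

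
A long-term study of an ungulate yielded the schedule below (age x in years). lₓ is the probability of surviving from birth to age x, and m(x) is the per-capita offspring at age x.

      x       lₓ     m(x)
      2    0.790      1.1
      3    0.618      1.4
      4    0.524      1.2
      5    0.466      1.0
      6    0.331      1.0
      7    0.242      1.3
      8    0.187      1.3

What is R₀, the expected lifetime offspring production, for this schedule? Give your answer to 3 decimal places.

R₀ = Σ lₓ m(x):
  age 2: 0.790 × 1.1 = 0.8690
  age 3: 0.618 × 1.4 = 0.8652
  age 4: 0.524 × 1.2 = 0.6288
  age 5: 0.466 × 1.0 = 0.4660
  age 6: 0.331 × 1.0 = 0.3310
  age 7: 0.242 × 1.3 = 0.3146
  age 8: 0.187 × 1.3 = 0.2431
R₀ = 0.8690 + 0.8652 + 0.6288 + 0.4660 + 0.3310 + 0.3146 + 0.2431 = 3.7177

3.718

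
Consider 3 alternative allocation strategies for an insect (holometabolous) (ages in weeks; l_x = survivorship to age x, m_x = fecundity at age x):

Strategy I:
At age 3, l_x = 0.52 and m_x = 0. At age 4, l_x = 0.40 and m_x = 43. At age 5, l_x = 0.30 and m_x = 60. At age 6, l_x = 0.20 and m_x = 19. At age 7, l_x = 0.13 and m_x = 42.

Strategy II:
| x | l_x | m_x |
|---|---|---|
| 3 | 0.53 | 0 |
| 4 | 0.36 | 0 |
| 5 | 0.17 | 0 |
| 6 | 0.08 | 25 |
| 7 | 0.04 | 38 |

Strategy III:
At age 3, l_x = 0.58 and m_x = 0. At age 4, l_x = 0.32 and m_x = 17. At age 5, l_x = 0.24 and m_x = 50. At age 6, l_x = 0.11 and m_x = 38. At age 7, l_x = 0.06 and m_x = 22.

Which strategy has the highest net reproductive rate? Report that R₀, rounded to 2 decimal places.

44.46

Strategy I: R₀ = 0.52×0 + 0.40×43 + 0.30×60 + 0.20×19 + 0.13×42 = 44.4600
Strategy II: R₀ = 0.53×0 + 0.36×0 + 0.17×0 + 0.08×25 + 0.04×38 = 3.5200
Strategy III: R₀ = 0.58×0 + 0.32×17 + 0.24×50 + 0.11×38 + 0.06×22 = 22.9400
Highest R₀: strategy I with 44.4600.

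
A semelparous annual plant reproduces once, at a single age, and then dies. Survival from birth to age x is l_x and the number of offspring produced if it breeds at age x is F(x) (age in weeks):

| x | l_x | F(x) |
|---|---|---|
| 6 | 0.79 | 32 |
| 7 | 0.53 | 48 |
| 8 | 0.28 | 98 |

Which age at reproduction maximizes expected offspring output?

8

Expected offspring if breeding at age x = l_x × F(x):
  age 6: 0.79 × 32 = 25.280
  age 7: 0.53 × 48 = 25.440
  age 8: 0.28 × 98 = 27.440
Maximum at age 8 (27.440).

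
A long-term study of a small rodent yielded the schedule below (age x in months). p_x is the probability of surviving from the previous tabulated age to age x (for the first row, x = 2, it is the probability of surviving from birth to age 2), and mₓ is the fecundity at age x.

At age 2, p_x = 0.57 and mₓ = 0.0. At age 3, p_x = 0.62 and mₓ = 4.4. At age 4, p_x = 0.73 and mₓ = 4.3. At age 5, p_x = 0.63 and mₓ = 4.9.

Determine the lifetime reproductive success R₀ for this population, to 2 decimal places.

Survivorship from birth: l_x = p_2·p_3·…·p_x.
  l_2 = 0.57000
  l_3 = 0.35340
  l_4 = 0.25798
  l_5 = 0.16253
R₀ = Σ l_x mₓ:
  age 2: 0.57000 × 0.0 = 0.0000
  age 3: 0.35340 × 4.4 = 1.5550
  age 4: 0.25798 × 4.3 = 1.1093
  age 5: 0.16253 × 4.9 = 0.7964
R₀ = 0.0000 + 1.5550 + 1.1093 + 0.7964 = 3.4607

3.46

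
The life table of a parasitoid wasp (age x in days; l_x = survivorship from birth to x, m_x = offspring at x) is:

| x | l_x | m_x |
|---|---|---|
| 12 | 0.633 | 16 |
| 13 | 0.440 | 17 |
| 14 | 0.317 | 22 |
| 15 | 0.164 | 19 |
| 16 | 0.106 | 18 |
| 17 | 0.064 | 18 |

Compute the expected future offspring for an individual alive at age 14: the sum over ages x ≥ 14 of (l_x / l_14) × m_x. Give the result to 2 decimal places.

41.48

l_14 = 0.317. Conditional survival from age 14 to x is l_x / l_14.
  x=14: (0.317/0.317) × 22 = 22.0000
  x=15: (0.164/0.317) × 19 = 9.8297
  x=16: (0.106/0.317) × 18 = 6.0189
  x=17: (0.064/0.317) × 18 = 3.6341
Sum = 22.0000 + 9.8297 + 6.0189 + 3.6341 = 41.4826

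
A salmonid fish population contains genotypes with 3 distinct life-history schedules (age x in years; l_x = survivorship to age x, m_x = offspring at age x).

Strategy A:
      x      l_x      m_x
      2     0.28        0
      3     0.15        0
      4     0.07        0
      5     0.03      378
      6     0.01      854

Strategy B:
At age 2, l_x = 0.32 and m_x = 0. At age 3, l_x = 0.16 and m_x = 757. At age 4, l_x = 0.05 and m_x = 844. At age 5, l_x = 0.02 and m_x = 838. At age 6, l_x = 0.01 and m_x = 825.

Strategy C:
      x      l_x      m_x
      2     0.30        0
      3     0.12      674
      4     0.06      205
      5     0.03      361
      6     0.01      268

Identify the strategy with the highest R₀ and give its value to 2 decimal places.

188.33

Strategy A: R₀ = 0.28×0 + 0.15×0 + 0.07×0 + 0.03×378 + 0.01×854 = 19.8800
Strategy B: R₀ = 0.32×0 + 0.16×757 + 0.05×844 + 0.02×838 + 0.01×825 = 188.3300
Strategy C: R₀ = 0.30×0 + 0.12×674 + 0.06×205 + 0.03×361 + 0.01×268 = 106.6900
Highest R₀: strategy B with 188.3300.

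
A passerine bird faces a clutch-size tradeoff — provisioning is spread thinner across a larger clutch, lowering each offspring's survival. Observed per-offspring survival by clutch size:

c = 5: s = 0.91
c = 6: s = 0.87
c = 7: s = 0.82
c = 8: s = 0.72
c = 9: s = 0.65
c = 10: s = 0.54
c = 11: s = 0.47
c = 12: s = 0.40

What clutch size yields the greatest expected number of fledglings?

Expected fledglings = c × s(c):
  c=5: 5 × 0.91 = 4.550
  c=6: 6 × 0.87 = 5.220
  c=7: 7 × 0.82 = 5.740
  c=8: 8 × 0.72 = 5.760
  c=9: 9 × 0.65 = 5.850
  c=10: 10 × 0.54 = 5.400
  c=11: 11 × 0.47 = 5.170
  c=12: 12 × 0.40 = 4.800
Maximum at c = 9 (5.850 fledglings).

9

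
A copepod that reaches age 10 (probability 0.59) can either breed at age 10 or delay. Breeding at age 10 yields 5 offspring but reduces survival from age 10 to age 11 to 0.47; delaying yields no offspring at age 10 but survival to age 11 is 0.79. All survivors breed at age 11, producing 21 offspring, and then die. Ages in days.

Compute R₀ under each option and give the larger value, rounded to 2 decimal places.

breed at age 10: R₀ = 0.59 × (5 + 0.47 × 21) = 0.59 × 14.8700 = 8.7733
delay to age 11: R₀ = 0.59 × (0.79 × 21) = 0.59 × 16.5900 = 9.7881
Higher: delay to age 11 (9.7881).

9.79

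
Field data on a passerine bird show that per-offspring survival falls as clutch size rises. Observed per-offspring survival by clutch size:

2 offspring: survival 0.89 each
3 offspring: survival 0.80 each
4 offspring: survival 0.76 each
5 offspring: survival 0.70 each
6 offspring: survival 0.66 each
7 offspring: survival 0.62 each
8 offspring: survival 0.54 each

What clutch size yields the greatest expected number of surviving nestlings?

7

Expected surviving nestlings = c × s(c):
  c=2: 2 × 0.89 = 1.780
  c=3: 3 × 0.80 = 2.400
  c=4: 4 × 0.76 = 3.040
  c=5: 5 × 0.70 = 3.500
  c=6: 6 × 0.66 = 3.960
  c=7: 7 × 0.62 = 4.340
  c=8: 8 × 0.54 = 4.320
Maximum at c = 7 (4.340 surviving nestlings).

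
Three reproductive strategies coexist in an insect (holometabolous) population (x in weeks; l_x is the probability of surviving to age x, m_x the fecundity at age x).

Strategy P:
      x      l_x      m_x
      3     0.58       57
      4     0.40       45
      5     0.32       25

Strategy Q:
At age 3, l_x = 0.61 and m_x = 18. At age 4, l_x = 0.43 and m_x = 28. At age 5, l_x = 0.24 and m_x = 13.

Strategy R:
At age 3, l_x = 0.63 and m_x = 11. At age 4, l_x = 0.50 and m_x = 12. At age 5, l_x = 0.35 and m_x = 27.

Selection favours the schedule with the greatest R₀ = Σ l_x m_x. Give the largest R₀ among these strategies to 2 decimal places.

Strategy P: R₀ = 0.58×57 + 0.40×45 + 0.32×25 = 59.0600
Strategy Q: R₀ = 0.61×18 + 0.43×28 + 0.24×13 = 26.1400
Strategy R: R₀ = 0.63×11 + 0.50×12 + 0.35×27 = 22.3800
Highest R₀: strategy P with 59.0600.

59.06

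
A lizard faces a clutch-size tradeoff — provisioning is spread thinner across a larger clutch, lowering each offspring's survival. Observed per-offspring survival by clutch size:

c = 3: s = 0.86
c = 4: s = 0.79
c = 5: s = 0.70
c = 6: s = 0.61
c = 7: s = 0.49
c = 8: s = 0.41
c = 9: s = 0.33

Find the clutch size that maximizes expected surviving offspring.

6

Expected surviving offspring = c × s(c):
  c=3: 3 × 0.86 = 2.580
  c=4: 4 × 0.79 = 3.160
  c=5: 5 × 0.70 = 3.500
  c=6: 6 × 0.61 = 3.660
  c=7: 7 × 0.49 = 3.430
  c=8: 8 × 0.41 = 3.280
  c=9: 9 × 0.33 = 2.970
Maximum at c = 6 (3.660 surviving offspring).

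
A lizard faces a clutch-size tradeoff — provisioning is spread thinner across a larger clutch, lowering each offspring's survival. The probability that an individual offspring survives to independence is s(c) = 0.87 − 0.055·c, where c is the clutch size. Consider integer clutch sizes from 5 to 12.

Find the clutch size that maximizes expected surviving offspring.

Expected surviving offspring = c × s(c):
  c=5: 5 × 0.595 = 2.975
  c=6: 6 × 0.540 = 3.240
  c=7: 7 × 0.485 = 3.395
  c=8: 8 × 0.430 = 3.440
  c=9: 9 × 0.375 = 3.375
  c=10: 10 × 0.320 = 3.200
  c=11: 11 × 0.265 = 2.915
  c=12: 12 × 0.210 = 2.520
Maximum at c = 8 (3.440 surviving offspring).

8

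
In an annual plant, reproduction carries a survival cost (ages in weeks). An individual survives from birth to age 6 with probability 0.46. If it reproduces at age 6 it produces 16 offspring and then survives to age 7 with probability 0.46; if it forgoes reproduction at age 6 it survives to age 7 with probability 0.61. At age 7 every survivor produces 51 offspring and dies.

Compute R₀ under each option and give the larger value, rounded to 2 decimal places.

18.15

breed at age 6: R₀ = 0.46 × (16 + 0.46 × 51) = 0.46 × 39.4600 = 18.1516
delay to age 7: R₀ = 0.46 × (0.61 × 51) = 0.46 × 31.1100 = 14.3106
Higher: breed at age 6 (18.1516).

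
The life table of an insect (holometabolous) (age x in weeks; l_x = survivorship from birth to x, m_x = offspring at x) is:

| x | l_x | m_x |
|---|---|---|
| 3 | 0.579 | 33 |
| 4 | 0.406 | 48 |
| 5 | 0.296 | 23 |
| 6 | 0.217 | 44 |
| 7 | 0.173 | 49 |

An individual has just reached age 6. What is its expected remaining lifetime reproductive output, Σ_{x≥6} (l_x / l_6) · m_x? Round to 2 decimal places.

l_6 = 0.217. Conditional survival from age 6 to x is l_x / l_6.
  x=6: (0.217/0.217) × 44 = 44.0000
  x=7: (0.173/0.217) × 49 = 39.0645
Sum = 44.0000 + 39.0645 = 83.0645

83.06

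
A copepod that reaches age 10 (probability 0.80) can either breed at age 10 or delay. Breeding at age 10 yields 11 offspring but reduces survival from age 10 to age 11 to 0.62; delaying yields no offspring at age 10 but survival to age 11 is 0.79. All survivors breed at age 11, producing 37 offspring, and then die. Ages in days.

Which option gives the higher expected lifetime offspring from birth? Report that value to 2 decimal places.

27.15

breed at age 10: R₀ = 0.80 × (11 + 0.62 × 37) = 0.80 × 33.9400 = 27.1520
delay to age 11: R₀ = 0.80 × (0.79 × 37) = 0.80 × 29.2300 = 23.3840
Higher: breed at age 10 (27.1520).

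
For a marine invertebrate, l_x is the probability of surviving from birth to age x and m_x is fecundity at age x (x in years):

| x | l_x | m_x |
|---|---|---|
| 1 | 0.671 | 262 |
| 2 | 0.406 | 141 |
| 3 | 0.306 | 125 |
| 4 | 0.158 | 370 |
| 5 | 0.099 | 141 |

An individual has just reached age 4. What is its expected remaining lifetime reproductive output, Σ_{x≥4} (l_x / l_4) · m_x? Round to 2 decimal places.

458.35

l_4 = 0.158. Conditional survival from age 4 to x is l_x / l_4.
  x=4: (0.158/0.158) × 370 = 370.0000
  x=5: (0.099/0.158) × 141 = 88.3481
Sum = 370.0000 + 88.3481 = 458.3481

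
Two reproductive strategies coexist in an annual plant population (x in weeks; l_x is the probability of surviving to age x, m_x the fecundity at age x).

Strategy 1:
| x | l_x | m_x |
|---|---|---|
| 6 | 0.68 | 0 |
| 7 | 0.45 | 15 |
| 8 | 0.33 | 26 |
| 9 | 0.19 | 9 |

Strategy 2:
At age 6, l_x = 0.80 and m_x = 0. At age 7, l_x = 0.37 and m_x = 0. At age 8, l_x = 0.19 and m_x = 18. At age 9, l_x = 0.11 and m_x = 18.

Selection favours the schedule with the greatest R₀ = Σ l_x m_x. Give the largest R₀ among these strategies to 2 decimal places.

Strategy 1: R₀ = 0.68×0 + 0.45×15 + 0.33×26 + 0.19×9 = 17.0400
Strategy 2: R₀ = 0.80×0 + 0.37×0 + 0.19×18 + 0.11×18 = 5.4000
Highest R₀: strategy 1 with 17.0400.

17.04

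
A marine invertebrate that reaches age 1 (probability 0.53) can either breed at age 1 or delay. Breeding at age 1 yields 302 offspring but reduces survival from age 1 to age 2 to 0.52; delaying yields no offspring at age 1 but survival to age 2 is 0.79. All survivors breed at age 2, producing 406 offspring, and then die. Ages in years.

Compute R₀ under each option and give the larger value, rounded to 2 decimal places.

breed at age 1: R₀ = 0.53 × (302 + 0.52 × 406) = 0.53 × 513.1200 = 271.9536
delay to age 2: R₀ = 0.53 × (0.79 × 406) = 0.53 × 320.7400 = 169.9922
Higher: breed at age 1 (271.9536).

271.95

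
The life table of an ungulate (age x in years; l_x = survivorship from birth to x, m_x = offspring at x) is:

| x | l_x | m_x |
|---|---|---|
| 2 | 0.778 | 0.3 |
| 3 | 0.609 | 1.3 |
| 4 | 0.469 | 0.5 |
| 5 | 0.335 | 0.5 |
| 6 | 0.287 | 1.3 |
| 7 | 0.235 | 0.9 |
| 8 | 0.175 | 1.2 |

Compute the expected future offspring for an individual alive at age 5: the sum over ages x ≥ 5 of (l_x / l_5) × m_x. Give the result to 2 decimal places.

l_5 = 0.335. Conditional survival from age 5 to x is l_x / l_5.
  x=5: (0.335/0.335) × 0.5 = 0.5000
  x=6: (0.287/0.335) × 1.3 = 1.1137
  x=7: (0.235/0.335) × 0.9 = 0.6313
  x=8: (0.175/0.335) × 1.2 = 0.6269
Sum = 0.5000 + 1.1137 + 0.6313 + 0.6269 = 2.8719

2.87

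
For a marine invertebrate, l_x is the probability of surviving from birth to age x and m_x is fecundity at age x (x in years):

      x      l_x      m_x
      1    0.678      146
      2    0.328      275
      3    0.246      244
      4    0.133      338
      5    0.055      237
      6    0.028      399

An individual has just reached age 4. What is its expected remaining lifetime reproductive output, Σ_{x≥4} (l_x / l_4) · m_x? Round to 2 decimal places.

520.01

l_4 = 0.133. Conditional survival from age 4 to x is l_x / l_4.
  x=4: (0.133/0.133) × 338 = 338.0000
  x=5: (0.055/0.133) × 237 = 98.0075
  x=6: (0.028/0.133) × 399 = 84.0000
Sum = 338.0000 + 98.0075 + 84.0000 = 520.0075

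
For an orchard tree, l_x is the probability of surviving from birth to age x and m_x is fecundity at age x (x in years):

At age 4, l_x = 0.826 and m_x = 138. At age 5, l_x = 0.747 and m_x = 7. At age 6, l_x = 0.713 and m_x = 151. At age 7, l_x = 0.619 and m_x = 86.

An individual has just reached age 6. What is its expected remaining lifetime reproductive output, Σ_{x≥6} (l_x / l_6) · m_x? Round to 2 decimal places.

l_6 = 0.713. Conditional survival from age 6 to x is l_x / l_6.
  x=6: (0.713/0.713) × 151 = 151.0000
  x=7: (0.619/0.713) × 86 = 74.6620
Sum = 151.0000 + 74.6620 = 225.6620

225.66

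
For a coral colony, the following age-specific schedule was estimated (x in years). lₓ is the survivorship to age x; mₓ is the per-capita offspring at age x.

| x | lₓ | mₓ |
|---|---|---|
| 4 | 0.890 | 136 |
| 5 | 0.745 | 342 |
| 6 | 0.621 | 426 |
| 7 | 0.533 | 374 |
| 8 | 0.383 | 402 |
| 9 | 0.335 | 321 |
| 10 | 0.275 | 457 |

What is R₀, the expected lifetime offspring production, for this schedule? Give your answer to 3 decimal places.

R₀ = Σ lₓ mₓ:
  age 4: 0.890 × 136 = 121.0400
  age 5: 0.745 × 342 = 254.7900
  age 6: 0.621 × 426 = 264.5460
  age 7: 0.533 × 374 = 199.3420
  age 8: 0.383 × 402 = 153.9660
  age 9: 0.335 × 321 = 107.5350
  age 10: 0.275 × 457 = 125.6750
R₀ = 121.0400 + 254.7900 + 264.5460 + 199.3420 + 153.9660 + 107.5350 + 125.6750 = 1226.8940

1226.894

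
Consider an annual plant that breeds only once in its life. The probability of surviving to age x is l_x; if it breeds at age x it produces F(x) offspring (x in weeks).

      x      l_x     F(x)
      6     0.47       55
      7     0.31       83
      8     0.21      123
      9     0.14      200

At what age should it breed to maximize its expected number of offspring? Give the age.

Expected offspring if breeding at age x = l_x × F(x):
  age 6: 0.47 × 55 = 25.850
  age 7: 0.31 × 83 = 25.730
  age 8: 0.21 × 123 = 25.830
  age 9: 0.14 × 200 = 28.000
Maximum at age 9 (28.000).

9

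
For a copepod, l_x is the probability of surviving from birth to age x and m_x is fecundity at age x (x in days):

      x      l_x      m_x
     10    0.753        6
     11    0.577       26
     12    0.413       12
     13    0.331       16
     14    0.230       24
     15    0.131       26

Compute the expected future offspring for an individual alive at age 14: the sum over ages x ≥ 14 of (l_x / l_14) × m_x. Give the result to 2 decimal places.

38.81

l_14 = 0.230. Conditional survival from age 14 to x is l_x / l_14.
  x=14: (0.230/0.230) × 24 = 24.0000
  x=15: (0.131/0.230) × 26 = 14.8087
Sum = 24.0000 + 14.8087 = 38.8087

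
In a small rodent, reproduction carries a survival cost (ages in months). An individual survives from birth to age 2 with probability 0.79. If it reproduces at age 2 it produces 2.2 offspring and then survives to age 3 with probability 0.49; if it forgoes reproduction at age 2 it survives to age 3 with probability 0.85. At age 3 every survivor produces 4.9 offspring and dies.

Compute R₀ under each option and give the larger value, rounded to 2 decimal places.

breed at age 2: R₀ = 0.79 × (2.2 + 0.49 × 4.9) = 0.79 × 4.6010 = 3.6348
delay to age 3: R₀ = 0.79 × (0.85 × 4.9) = 0.79 × 4.1650 = 3.2904
Higher: breed at age 2 (3.6348).

3.63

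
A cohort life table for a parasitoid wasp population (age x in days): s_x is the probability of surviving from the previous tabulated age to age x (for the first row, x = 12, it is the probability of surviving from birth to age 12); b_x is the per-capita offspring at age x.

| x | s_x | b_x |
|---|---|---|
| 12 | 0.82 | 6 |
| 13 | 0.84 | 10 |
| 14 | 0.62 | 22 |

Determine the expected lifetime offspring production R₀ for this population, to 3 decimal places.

21.203

Survivorship from birth: l_x = s_12·s_13·…·s_x.
  l_12 = 0.82000
  l_13 = 0.68880
  l_14 = 0.42706
R₀ = Σ l_x b_x:
  age 12: 0.82000 × 6 = 4.9200
  age 13: 0.68880 × 10 = 6.8880
  age 14: 0.42706 × 22 = 9.3953
R₀ = 4.9200 + 6.8880 + 9.3953 = 21.2033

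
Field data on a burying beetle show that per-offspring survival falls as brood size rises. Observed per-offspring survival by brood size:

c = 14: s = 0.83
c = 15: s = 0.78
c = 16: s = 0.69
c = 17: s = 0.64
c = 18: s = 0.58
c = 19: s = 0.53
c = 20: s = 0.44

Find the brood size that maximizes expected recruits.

Expected recruits = c × s(c):
  c=14: 14 × 0.83 = 11.620
  c=15: 15 × 0.78 = 11.700
  c=16: 16 × 0.69 = 11.040
  c=17: 17 × 0.64 = 10.880
  c=18: 18 × 0.58 = 10.440
  c=19: 19 × 0.53 = 10.070
  c=20: 20 × 0.44 = 8.800
Maximum at c = 15 (11.700 recruits).

15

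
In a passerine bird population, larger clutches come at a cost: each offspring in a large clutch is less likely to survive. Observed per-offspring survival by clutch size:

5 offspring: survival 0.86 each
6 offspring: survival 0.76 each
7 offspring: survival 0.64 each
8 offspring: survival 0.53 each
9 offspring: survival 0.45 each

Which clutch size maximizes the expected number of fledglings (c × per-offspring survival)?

Expected fledglings = c × s(c):
  c=5: 5 × 0.86 = 4.300
  c=6: 6 × 0.76 = 4.560
  c=7: 7 × 0.64 = 4.480
  c=8: 8 × 0.53 = 4.240
  c=9: 9 × 0.45 = 4.050
Maximum at c = 6 (4.560 fledglings).

6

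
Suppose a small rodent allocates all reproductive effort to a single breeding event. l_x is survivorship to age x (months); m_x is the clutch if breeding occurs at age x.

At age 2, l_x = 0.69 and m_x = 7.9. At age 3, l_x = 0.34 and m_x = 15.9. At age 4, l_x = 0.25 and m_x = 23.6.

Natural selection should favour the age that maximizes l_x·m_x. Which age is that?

4

Expected offspring if breeding at age x = l_x × m_x:
  age 2: 0.69 × 7.9 = 5.451
  age 3: 0.34 × 15.9 = 5.406
  age 4: 0.25 × 23.6 = 5.900
Maximum at age 4 (5.900).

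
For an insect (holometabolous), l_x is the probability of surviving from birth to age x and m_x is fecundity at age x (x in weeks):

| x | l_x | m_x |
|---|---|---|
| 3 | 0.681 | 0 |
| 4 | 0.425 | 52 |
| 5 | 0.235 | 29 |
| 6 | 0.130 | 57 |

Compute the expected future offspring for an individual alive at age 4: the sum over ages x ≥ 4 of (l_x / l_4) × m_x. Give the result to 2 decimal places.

85.47

l_4 = 0.425. Conditional survival from age 4 to x is l_x / l_4.
  x=4: (0.425/0.425) × 52 = 52.0000
  x=5: (0.235/0.425) × 29 = 16.0353
  x=6: (0.130/0.425) × 57 = 17.4353
Sum = 52.0000 + 16.0353 + 17.4353 = 85.4706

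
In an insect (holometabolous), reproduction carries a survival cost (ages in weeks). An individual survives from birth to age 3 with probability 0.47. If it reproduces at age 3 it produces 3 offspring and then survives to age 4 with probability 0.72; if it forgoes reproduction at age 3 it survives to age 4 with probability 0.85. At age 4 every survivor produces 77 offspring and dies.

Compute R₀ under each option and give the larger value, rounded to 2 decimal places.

breed at age 3: R₀ = 0.47 × (3 + 0.72 × 77) = 0.47 × 58.4400 = 27.4668
delay to age 4: R₀ = 0.47 × (0.85 × 77) = 0.47 × 65.4500 = 30.7615
Higher: delay to age 4 (30.7615).

30.76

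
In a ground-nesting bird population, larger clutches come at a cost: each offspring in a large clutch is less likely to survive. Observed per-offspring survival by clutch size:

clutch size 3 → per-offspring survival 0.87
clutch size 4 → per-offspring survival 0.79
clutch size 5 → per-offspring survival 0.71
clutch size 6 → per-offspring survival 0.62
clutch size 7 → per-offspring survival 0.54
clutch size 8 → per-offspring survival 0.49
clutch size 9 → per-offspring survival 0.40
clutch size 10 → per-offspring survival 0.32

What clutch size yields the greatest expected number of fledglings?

Expected fledglings = c × s(c):
  c=3: 3 × 0.87 = 2.610
  c=4: 4 × 0.79 = 3.160
  c=5: 5 × 0.71 = 3.550
  c=6: 6 × 0.62 = 3.720
  c=7: 7 × 0.54 = 3.780
  c=8: 8 × 0.49 = 3.920
  c=9: 9 × 0.40 = 3.600
  c=10: 10 × 0.32 = 3.200
Maximum at c = 8 (3.920 fledglings).

8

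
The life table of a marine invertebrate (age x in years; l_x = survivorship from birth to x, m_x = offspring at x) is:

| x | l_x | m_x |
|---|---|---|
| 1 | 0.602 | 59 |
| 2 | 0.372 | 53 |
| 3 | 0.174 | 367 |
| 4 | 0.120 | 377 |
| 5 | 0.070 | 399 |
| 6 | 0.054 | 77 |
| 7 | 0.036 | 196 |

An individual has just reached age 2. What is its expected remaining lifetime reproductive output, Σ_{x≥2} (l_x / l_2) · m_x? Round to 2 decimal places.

l_2 = 0.372. Conditional survival from age 2 to x is l_x / l_2.
  x=2: (0.372/0.372) × 53 = 53.0000
  x=3: (0.174/0.372) × 367 = 171.6613
  x=4: (0.120/0.372) × 377 = 121.6129
  x=5: (0.070/0.372) × 399 = 75.0806
  x=6: (0.054/0.372) × 77 = 11.1774
  x=7: (0.036/0.372) × 196 = 18.9677
Sum = 53.0000 + 171.6613 + 121.6129 + 75.0806 + 11.1774 + 18.9677 = 451.5000

451.50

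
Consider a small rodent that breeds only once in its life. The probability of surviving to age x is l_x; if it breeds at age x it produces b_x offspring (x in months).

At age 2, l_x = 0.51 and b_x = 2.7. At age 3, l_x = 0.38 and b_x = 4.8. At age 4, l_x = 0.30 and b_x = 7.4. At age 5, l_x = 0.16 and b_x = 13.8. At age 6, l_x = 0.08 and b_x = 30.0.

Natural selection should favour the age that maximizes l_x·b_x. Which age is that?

Expected offspring if breeding at age x = l_x × b_x:
  age 2: 0.51 × 2.7 = 1.377
  age 3: 0.38 × 4.8 = 1.824
  age 4: 0.30 × 7.4 = 2.220
  age 5: 0.16 × 13.8 = 2.208
  age 6: 0.08 × 30.0 = 2.400
Maximum at age 6 (2.400).

6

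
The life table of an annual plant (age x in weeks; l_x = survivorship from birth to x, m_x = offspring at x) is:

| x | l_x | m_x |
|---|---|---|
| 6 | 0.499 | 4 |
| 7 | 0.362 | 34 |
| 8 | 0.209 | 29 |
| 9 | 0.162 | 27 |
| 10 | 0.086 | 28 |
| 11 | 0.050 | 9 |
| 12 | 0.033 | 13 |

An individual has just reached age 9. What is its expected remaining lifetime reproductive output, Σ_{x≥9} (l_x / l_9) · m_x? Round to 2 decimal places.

47.29

l_9 = 0.162. Conditional survival from age 9 to x is l_x / l_9.
  x=9: (0.162/0.162) × 27 = 27.0000
  x=10: (0.086/0.162) × 28 = 14.8642
  x=11: (0.050/0.162) × 9 = 2.7778
  x=12: (0.033/0.162) × 13 = 2.6481
Sum = 27.0000 + 14.8642 + 2.7778 + 2.6481 = 47.2901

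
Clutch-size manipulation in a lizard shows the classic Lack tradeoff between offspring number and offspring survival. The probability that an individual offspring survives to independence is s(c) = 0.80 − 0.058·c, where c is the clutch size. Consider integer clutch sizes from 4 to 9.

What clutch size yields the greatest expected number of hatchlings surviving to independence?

Expected hatchlings surviving to independence = c × s(c):
  c=4: 4 × 0.568 = 2.272
  c=5: 5 × 0.510 = 2.550
  c=6: 6 × 0.452 = 2.712
  c=7: 7 × 0.394 = 2.758
  c=8: 8 × 0.336 = 2.688
  c=9: 9 × 0.278 = 2.502
Maximum at c = 7 (2.758 hatchlings surviving to independence).

7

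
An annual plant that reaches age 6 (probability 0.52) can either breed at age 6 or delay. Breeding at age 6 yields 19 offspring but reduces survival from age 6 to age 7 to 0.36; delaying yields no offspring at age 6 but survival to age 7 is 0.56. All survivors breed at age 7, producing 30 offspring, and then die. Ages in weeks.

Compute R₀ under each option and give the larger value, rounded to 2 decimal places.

15.50

breed at age 6: R₀ = 0.52 × (19 + 0.36 × 30) = 0.52 × 29.8000 = 15.4960
delay to age 7: R₀ = 0.52 × (0.56 × 30) = 0.52 × 16.8000 = 8.7360
Higher: breed at age 6 (15.4960).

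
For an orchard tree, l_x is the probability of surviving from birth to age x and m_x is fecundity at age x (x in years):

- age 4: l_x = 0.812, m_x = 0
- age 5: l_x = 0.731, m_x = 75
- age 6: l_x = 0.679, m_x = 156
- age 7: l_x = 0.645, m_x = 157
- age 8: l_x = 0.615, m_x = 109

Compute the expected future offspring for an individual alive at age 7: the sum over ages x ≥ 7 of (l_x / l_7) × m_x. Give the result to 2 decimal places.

l_7 = 0.645. Conditional survival from age 7 to x is l_x / l_7.
  x=7: (0.645/0.645) × 157 = 157.0000
  x=8: (0.615/0.645) × 109 = 103.9302
Sum = 157.0000 + 103.9302 = 260.9302

260.93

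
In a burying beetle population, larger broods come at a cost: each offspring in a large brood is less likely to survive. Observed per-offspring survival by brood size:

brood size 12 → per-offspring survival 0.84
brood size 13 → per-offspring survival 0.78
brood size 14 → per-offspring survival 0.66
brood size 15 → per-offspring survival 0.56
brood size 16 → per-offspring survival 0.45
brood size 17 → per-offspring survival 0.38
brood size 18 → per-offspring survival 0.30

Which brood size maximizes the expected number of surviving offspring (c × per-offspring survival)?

Expected surviving offspring = c × s(c):
  c=12: 12 × 0.84 = 10.080
  c=13: 13 × 0.78 = 10.140
  c=14: 14 × 0.66 = 9.240
  c=15: 15 × 0.56 = 8.400
  c=16: 16 × 0.45 = 7.200
  c=17: 17 × 0.38 = 6.460
  c=18: 18 × 0.30 = 5.400
Maximum at c = 13 (10.140 surviving offspring).

13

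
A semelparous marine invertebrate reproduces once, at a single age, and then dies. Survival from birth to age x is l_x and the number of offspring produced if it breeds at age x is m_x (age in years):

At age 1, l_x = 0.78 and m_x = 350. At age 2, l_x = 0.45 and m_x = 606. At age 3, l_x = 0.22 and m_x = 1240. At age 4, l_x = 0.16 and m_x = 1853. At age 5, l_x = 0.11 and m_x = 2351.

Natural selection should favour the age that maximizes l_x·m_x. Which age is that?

4

Expected offspring if breeding at age x = l_x × m_x:
  age 1: 0.78 × 350 = 273.000
  age 2: 0.45 × 606 = 272.700
  age 3: 0.22 × 1240 = 272.800
  age 4: 0.16 × 1853 = 296.480
  age 5: 0.11 × 2351 = 258.610
Maximum at age 4 (296.480).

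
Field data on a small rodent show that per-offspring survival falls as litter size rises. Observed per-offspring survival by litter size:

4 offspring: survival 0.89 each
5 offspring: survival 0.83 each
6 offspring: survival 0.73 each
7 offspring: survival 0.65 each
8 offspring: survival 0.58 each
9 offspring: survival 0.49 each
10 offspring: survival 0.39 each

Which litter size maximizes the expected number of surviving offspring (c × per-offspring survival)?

8

Expected surviving offspring = c × s(c):
  c=4: 4 × 0.89 = 3.560
  c=5: 5 × 0.83 = 4.150
  c=6: 6 × 0.73 = 4.380
  c=7: 7 × 0.65 = 4.550
  c=8: 8 × 0.58 = 4.640
  c=9: 9 × 0.49 = 4.410
  c=10: 10 × 0.39 = 3.900
Maximum at c = 8 (4.640 surviving offspring).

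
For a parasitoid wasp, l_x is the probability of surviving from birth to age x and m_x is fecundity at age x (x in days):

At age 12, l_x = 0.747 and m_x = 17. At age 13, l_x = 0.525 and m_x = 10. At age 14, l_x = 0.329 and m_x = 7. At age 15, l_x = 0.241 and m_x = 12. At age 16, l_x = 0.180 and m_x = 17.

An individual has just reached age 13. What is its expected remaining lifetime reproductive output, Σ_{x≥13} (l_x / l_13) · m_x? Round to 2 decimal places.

25.72

l_13 = 0.525. Conditional survival from age 13 to x is l_x / l_13.
  x=13: (0.525/0.525) × 10 = 10.0000
  x=14: (0.329/0.525) × 7 = 4.3867
  x=15: (0.241/0.525) × 12 = 5.5086
  x=16: (0.180/0.525) × 17 = 5.8286
Sum = 10.0000 + 4.3867 + 5.5086 + 5.8286 = 25.7238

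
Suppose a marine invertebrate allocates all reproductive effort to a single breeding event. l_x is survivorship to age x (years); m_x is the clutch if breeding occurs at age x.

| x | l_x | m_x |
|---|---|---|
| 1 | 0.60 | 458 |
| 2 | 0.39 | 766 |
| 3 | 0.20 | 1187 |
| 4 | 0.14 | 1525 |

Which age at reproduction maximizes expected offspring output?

Expected offspring if breeding at age x = l_x × m_x:
  age 1: 0.60 × 458 = 274.800
  age 2: 0.39 × 766 = 298.740
  age 3: 0.20 × 1187 = 237.400
  age 4: 0.14 × 1525 = 213.500
Maximum at age 2 (298.740).

2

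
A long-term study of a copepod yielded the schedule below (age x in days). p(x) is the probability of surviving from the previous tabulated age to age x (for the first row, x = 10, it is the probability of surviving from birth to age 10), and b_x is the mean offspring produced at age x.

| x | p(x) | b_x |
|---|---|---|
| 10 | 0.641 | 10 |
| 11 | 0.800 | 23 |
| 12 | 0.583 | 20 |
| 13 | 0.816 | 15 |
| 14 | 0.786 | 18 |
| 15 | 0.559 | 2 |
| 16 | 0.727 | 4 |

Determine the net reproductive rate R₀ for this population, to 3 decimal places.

Survivorship from birth: l_x = p_10·p_11·…·p_x.
  l_10 = 0.64100
  l_11 = 0.51280
  l_12 = 0.29896
  l_13 = 0.24395
  l_14 = 0.19175
  l_15 = 0.10719
  l_16 = 0.07792
R₀ = Σ l_x b_x:
  age 10: 0.64100 × 10 = 6.4100
  age 11: 0.51280 × 23 = 11.7944
  age 12: 0.29896 × 20 = 5.9792
  age 13: 0.24395 × 15 = 3.6593
  age 14: 0.19175 × 18 = 3.4515
  age 15: 0.10719 × 2 = 0.2144
  age 16: 0.07792 × 4 = 0.3117
R₀ = 6.4100 + 11.7944 + 5.9792 + 3.6593 + 3.4515 + 0.2144 + 0.3117 = 31.8204

31.820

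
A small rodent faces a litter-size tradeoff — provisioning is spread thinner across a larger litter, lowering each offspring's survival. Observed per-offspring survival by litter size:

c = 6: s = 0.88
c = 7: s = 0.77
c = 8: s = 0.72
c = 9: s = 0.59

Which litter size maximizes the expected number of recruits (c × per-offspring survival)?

Expected recruits = c × s(c):
  c=6: 6 × 0.88 = 5.280
  c=7: 7 × 0.77 = 5.390
  c=8: 8 × 0.72 = 5.760
  c=9: 9 × 0.59 = 5.310
Maximum at c = 8 (5.760 recruits).

8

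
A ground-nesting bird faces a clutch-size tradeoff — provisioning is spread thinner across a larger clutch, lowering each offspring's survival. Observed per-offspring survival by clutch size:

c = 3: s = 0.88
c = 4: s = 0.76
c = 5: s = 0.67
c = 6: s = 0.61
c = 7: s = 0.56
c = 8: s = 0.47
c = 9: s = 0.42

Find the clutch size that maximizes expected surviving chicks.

7

Expected surviving chicks = c × s(c):
  c=3: 3 × 0.88 = 2.640
  c=4: 4 × 0.76 = 3.040
  c=5: 5 × 0.67 = 3.350
  c=6: 6 × 0.61 = 3.660
  c=7: 7 × 0.56 = 3.920
  c=8: 8 × 0.47 = 3.760
  c=9: 9 × 0.42 = 3.780
Maximum at c = 7 (3.920 surviving chicks).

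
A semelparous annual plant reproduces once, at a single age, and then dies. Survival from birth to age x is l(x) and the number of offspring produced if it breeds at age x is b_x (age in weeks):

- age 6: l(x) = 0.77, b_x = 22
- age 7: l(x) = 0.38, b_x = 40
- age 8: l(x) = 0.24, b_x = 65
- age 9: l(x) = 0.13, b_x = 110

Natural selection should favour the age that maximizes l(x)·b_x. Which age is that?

6

Expected offspring if breeding at age x = l(x) × b_x:
  age 6: 0.77 × 22 = 16.940
  age 7: 0.38 × 40 = 15.200
  age 8: 0.24 × 65 = 15.600
  age 9: 0.13 × 110 = 14.300
Maximum at age 6 (16.940).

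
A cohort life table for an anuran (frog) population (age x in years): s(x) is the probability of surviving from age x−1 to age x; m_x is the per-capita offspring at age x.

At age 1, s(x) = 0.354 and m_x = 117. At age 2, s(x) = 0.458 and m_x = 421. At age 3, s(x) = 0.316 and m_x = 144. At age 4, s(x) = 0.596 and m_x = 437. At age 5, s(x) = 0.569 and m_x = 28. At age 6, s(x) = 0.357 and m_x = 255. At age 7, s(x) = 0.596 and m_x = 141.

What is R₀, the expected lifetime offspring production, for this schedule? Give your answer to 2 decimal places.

132.99

Survivorship from birth: l_x = s_1·s_2·…·s_x.
  l_1 = 0.35400
  l_2 = 0.16213
  l_3 = 0.05123
  l_4 = 0.03054
  l_5 = 0.01737
  l_6 = 0.00620
  l_7 = 0.00370
R₀ = Σ l_x m_x:
  age 1: 0.35400 × 117 = 41.4180
  age 2: 0.16213 × 421 = 68.2567
  age 3: 0.05123 × 144 = 7.3771
  age 4: 0.03054 × 437 = 13.3460
  age 5: 0.01737 × 28 = 0.4864
  age 6: 0.00620 × 255 = 1.5810
  age 7: 0.00370 × 141 = 0.5217
R₀ = 41.4180 + 68.2567 + 7.3771 + 13.3460 + 0.4864 + 1.5810 + 0.5217 = 132.9869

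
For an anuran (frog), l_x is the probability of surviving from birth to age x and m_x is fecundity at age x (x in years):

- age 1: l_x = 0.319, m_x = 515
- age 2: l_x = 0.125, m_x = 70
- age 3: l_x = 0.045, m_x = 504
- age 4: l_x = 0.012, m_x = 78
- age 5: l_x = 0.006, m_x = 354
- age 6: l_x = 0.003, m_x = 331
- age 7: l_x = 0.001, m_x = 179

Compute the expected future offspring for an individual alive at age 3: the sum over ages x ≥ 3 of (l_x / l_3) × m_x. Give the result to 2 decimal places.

l_3 = 0.045. Conditional survival from age 3 to x is l_x / l_3.
  x=3: (0.045/0.045) × 504 = 504.0000
  x=4: (0.012/0.045) × 78 = 20.8000
  x=5: (0.006/0.045) × 354 = 47.2000
  x=6: (0.003/0.045) × 331 = 22.0667
  x=7: (0.001/0.045) × 179 = 3.9778
Sum = 504.0000 + 20.8000 + 47.2000 + 22.0667 + 3.9778 = 598.0444

598.04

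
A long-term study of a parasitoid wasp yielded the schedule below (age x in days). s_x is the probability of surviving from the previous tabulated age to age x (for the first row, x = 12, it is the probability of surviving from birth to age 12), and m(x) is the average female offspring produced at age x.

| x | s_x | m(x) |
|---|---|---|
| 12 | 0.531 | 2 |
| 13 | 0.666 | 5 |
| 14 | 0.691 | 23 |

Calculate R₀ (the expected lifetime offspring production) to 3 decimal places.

Survivorship from birth: l_x = s_12·s_13·…·s_x.
  l_12 = 0.53100
  l_13 = 0.35365
  l_14 = 0.24437
R₀ = Σ l_x m(x):
  age 12: 0.53100 × 2 = 1.0620
  age 13: 0.35365 × 5 = 1.7683
  age 14: 0.24437 × 23 = 5.6205
R₀ = 1.0620 + 1.7683 + 5.6205 = 8.4508

8.451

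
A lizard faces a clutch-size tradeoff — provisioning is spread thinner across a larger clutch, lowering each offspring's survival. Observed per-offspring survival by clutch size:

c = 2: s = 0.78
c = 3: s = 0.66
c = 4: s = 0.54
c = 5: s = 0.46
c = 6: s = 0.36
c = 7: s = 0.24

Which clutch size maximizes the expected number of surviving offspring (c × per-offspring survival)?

Expected surviving offspring = c × s(c):
  c=2: 2 × 0.78 = 1.560
  c=3: 3 × 0.66 = 1.980
  c=4: 4 × 0.54 = 2.160
  c=5: 5 × 0.46 = 2.300
  c=6: 6 × 0.36 = 2.160
  c=7: 7 × 0.24 = 1.680
Maximum at c = 5 (2.300 surviving offspring).

5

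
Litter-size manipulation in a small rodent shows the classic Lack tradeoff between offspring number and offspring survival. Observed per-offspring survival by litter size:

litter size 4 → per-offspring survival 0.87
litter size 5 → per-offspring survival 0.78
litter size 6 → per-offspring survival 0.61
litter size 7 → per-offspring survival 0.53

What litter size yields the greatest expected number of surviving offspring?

5

Expected surviving offspring = c × s(c):
  c=4: 4 × 0.87 = 3.480
  c=5: 5 × 0.78 = 3.900
  c=6: 6 × 0.61 = 3.660
  c=7: 7 × 0.53 = 3.710
Maximum at c = 5 (3.900 surviving offspring).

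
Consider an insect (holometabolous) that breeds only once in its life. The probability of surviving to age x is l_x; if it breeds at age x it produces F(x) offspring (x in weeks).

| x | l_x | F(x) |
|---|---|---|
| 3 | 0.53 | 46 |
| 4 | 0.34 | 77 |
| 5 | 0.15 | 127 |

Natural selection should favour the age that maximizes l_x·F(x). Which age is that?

4

Expected offspring if breeding at age x = l_x × F(x):
  age 3: 0.53 × 46 = 24.380
  age 4: 0.34 × 77 = 26.180
  age 5: 0.15 × 127 = 19.050
Maximum at age 4 (26.180).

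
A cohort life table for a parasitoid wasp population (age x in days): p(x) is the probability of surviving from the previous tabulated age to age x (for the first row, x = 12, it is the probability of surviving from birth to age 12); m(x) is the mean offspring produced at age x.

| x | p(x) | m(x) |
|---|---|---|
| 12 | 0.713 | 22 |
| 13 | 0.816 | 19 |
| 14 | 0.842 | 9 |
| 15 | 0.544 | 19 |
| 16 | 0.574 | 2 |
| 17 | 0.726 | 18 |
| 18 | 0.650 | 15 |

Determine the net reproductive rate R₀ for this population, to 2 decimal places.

Survivorship from birth: l_x = p_12·p_13·…·p_x.
  l_12 = 0.71300
  l_13 = 0.58181
  l_14 = 0.48988
  l_15 = 0.26650
  l_16 = 0.15297
  l_17 = 0.11106
  l_18 = 0.07219
R₀ = Σ l_x m(x):
  age 12: 0.71300 × 22 = 15.6860
  age 13: 0.58181 × 19 = 11.0544
  age 14: 0.48988 × 9 = 4.4089
  age 15: 0.26650 × 19 = 5.0635
  age 16: 0.15297 × 2 = 0.3059
  age 17: 0.11106 × 18 = 1.9991
  age 18: 0.07219 × 15 = 1.0829
R₀ = 15.6860 + 11.0544 + 4.4089 + 5.0635 + 0.3059 + 1.9991 + 1.0829 = 39.6007

39.60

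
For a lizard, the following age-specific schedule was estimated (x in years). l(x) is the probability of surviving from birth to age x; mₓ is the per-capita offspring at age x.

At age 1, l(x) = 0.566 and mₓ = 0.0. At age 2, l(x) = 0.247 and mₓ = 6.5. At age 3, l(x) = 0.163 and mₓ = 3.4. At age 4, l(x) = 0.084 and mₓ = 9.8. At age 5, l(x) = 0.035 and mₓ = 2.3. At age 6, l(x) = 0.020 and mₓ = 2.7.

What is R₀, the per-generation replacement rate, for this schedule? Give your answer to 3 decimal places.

3.117

R₀ = Σ l(x) mₓ:
  age 1: 0.566 × 0.0 = 0.0000
  age 2: 0.247 × 6.5 = 1.6055
  age 3: 0.163 × 3.4 = 0.5542
  age 4: 0.084 × 9.8 = 0.8232
  age 5: 0.035 × 2.3 = 0.0805
  age 6: 0.020 × 2.7 = 0.0540
R₀ = 0.0000 + 1.6055 + 0.5542 + 0.8232 + 0.0805 + 0.0540 = 3.1174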